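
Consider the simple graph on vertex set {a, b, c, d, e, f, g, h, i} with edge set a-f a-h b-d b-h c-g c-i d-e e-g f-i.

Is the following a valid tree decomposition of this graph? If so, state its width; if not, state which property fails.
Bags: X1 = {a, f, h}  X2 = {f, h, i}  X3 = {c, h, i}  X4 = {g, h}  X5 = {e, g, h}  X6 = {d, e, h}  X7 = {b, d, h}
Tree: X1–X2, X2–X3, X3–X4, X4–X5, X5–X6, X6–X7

A tree decomposition must satisfy three properties: every vertex lies in some bag; for every edge, both endpoints lie together in some bag; and for every vertex, the bags containing it form a connected subtree. Here edge (c,g) lies in no bag, so the decomposition is invalid.

No — edge (c,g) lies in no bag.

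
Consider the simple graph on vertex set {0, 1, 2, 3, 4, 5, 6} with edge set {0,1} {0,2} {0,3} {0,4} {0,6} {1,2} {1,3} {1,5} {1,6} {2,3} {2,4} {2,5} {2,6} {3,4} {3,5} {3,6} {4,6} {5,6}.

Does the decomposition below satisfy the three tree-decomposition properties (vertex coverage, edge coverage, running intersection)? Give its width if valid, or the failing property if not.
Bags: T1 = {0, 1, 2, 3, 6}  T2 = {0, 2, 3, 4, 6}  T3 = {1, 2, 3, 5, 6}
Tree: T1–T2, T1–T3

Vertex coverage: the bags together contain {0, 1, 2, 3, 4, 5, 6}, the full vertex set. Edge coverage: each edge of G has both endpoints in at least one bag. Running intersection: for every vertex, the bags containing it form a connected subtree. All three properties hold, so this is a valid tree decomposition of width max|bag| − 1 = 4, and hence tw(G) ≤ 4.

Yes; width 4.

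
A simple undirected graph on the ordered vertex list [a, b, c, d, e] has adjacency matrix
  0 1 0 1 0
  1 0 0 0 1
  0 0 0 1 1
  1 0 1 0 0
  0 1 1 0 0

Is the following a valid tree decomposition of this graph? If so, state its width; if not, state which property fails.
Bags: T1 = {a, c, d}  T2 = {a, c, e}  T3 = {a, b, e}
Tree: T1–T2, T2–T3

Checking the three conditions: (i) the bags cover all of {a, b, c, d, e}; (ii) for each edge, some bag contains both endpoints; (iii) the bags containing any fixed vertex form a subtree. All hold, so the decomposition is valid with width 3 − 1 = 2.

Yes; width 2.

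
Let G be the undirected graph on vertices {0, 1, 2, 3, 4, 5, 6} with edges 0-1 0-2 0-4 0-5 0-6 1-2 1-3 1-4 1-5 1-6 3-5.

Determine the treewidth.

A width-2 tree decomposition is:
Bags: B1 = {0, 1, 5}  B2 = {0, 1, 2}  B3 = {0, 1, 6}  B4 = {1, 3, 5}  B5 = {0, 1, 4}
Tree: B1–B2, B1–B3, B1–B4, B2–B5
The largest bag has 3 vertices, giving width 2; this decomposition certifies tw(G) ≤ 2. For the lower bound, the 3 vertices {0, 1, 2} are pairwise adjacent, and any tree decomposition puts a clique entirely inside one bag — forcing width ≥ 2. Combining the bounds, tw(G) = 2.

2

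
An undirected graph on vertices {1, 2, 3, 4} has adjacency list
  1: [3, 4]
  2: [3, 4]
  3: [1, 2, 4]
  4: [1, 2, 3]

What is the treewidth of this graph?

2

A width-2 tree decomposition is:
Bags: B1 = {2, 3, 4}  B2 = {1, 3, 4}
Tree: B1–B2
The largest bag has 3 vertices, giving width 2; this decomposition certifies tw(G) ≤ 2. For the lower bound, the 3 vertices {1, 3, 4} are pairwise adjacent, and any tree decomposition puts a clique entirely inside one bag — forcing width ≥ 2. Combining the bounds, tw(G) = 2.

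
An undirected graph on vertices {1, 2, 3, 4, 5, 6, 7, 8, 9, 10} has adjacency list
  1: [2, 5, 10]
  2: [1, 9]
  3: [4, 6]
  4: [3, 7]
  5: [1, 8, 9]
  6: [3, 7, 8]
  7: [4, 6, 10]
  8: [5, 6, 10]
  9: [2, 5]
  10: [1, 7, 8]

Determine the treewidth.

A width-2 tree decomposition is:
Bags: B1 = {3, 4, 7}  B2 = {3, 6, 7}  B3 = {6, 7, 10}  B4 = {6, 8, 10}  B5 = {1, 8, 10}  B6 = {1, 5, 8}  B7 = {1, 2, 5}  B8 = {2, 5, 9}
Tree: B1–B2, B2–B3, B3–B4, B4–B5, B5–B6, B6–B7, B7–B8
The largest bag has 3 vertices, giving width 2; this decomposition certifies tw(G) ≤ 2. For the lower bound, G contains the cycle 4–3–6–7–4, so G is not a forest; only forests have treewidth ≤ 1, hence tw(G) ≥ 2. Therefore the treewidth is 2.

2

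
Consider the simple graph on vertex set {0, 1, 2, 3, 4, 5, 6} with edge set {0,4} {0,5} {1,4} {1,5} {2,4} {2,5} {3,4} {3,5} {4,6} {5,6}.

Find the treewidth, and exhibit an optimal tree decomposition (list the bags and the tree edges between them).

Treewidth 2.
One optimal decomposition is:
Bags: B1 = {4, 5, 6}  B2 = {2, 4, 5}  B3 = {0, 4, 5}  B4 = {3, 4, 5}  B5 = {1, 4, 5}
Tree: B1–B2, B2–B3, B3–B4, B4–B5

The largest bag has 3 vertices, giving width 2; this decomposition certifies tw(G) ≤ 2. For the lower bound, G contains the cycle 4–6–5–2–4, so G is not a forest; only forests have treewidth ≤ 1, hence tw(G) ≥ 2. Hence tw(G) = 2 exactly.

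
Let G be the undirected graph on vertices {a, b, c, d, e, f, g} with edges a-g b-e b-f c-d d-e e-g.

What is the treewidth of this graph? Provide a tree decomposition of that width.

The largest bag has 2 vertices, giving width 1; this decomposition certifies tw(G) ≤ 1. Any graph with an edge has treewidth ≥ 1, and G has the edge d–e. Hence tw(G) = 1 exactly.

Treewidth 1.
One such decomposition:
Bags: B1 = {d, e}  B2 = {e, g}  B3 = {b, e}  B4 = {b, f}  B5 = {c, d}  B6 = {a, g}
Tree: B1–B2, B1–B3, B3–B4, B1–B5, B2–B6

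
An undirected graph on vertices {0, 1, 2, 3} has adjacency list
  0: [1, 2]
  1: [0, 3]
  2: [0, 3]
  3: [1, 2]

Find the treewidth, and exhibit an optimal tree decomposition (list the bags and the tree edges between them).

The largest bag has 3 vertices, giving width 2; this decomposition certifies tw(G) ≤ 2. For the lower bound, G contains the cycle 2–3–1–0–2, so G is not a forest; only forests have treewidth ≤ 1, hence tw(G) ≥ 2. The upper and lower bounds meet at 2, so that is the treewidth.

Treewidth 2.
One such decomposition:
Bags: B1 = {1, 2, 3}  B2 = {0, 1, 2}
Tree: B1–B2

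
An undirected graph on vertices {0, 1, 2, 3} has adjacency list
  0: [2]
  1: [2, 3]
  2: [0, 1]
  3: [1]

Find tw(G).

1

A width-1 tree decomposition is:
Bags: B1 = {1, 3}  B2 = {1, 2}  B3 = {0, 2}
Tree: B1–B2, B2–B3
Each bag holds 2 vertices, so the decomposition has width 1, which upper-bounds the treewidth. Any graph with an edge has treewidth ≥ 1, and G has the edge 1–3. The upper and lower bounds meet at 1, so that is the treewidth.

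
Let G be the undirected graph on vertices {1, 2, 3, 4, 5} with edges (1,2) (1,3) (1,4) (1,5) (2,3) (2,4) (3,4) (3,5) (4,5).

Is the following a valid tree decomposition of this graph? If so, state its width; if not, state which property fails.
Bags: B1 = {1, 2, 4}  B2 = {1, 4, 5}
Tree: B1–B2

No — vertex 3 appears in no bag.

A tree decomposition must satisfy three properties: every vertex lies in some bag; for every edge, both endpoints lie together in some bag; and for every vertex, the bags containing it form a connected subtree. Here vertex 3 appears in no bag, so the decomposition is invalid.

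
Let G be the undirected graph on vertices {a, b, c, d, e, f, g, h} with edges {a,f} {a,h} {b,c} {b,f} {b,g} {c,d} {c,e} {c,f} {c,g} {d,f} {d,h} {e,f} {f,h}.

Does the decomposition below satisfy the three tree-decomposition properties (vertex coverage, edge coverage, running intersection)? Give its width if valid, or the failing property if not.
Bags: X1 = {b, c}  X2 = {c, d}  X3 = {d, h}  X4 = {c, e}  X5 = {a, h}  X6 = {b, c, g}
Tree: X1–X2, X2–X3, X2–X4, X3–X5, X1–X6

No — vertex f appears in no bag.

A tree decomposition must satisfy three properties: every vertex lies in some bag; for every edge, both endpoints lie together in some bag; and for every vertex, the bags containing it form a connected subtree. Here vertex f appears in no bag, so the decomposition is invalid.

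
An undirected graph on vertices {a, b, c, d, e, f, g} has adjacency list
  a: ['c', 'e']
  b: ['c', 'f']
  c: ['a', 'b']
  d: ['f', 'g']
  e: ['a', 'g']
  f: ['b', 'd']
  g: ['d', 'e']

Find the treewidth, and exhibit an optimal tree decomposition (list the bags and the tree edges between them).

Each bag holds 3 vertices, so the decomposition has width 2, which upper-bounds the treewidth. The edges g–e–a–c–b–f–d–g form a cycle, so G is not a tree and its treewidth is at least 2. Hence tw(G) = 2 exactly.

Treewidth 2.
One such decomposition:
Bags: B1 = {a, e, g}  B2 = {a, c, g}  B3 = {b, c, g}  B4 = {b, f, g}  B5 = {d, f, g}
Tree: B1–B2, B2–B3, B3–B4, B4–B5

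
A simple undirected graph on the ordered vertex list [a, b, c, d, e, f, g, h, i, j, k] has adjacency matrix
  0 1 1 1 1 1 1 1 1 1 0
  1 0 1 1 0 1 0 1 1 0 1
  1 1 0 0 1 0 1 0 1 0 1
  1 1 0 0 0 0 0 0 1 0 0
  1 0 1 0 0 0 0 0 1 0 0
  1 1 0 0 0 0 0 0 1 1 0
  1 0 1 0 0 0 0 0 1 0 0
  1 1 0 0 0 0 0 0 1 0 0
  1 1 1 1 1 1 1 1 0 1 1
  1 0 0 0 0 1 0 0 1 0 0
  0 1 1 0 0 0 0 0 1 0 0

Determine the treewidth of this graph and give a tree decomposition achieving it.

Each bag holds 4 vertices, so the decomposition has width 3, which upper-bounds the treewidth. For the lower bound, the 4 vertices {a, c, g, i} are pairwise adjacent, and any tree decomposition puts a clique entirely inside one bag — forcing width ≥ 3. The upper and lower bounds meet at 3, so that is the treewidth.

Treewidth 3.
One such decomposition:
Bags: B1 = {a, f, i, j}  B2 = {a, b, f, i}  B3 = {a, b, d, i}  B4 = {a, b, h, i}  B5 = {a, b, c, i}  B6 = {a, c, e, i}  B7 = {b, c, i, k}  B8 = {a, c, g, i}
Tree: B1–B2, B2–B3, B3–B4, B3–B5, B5–B6, B5–B7, B6–B8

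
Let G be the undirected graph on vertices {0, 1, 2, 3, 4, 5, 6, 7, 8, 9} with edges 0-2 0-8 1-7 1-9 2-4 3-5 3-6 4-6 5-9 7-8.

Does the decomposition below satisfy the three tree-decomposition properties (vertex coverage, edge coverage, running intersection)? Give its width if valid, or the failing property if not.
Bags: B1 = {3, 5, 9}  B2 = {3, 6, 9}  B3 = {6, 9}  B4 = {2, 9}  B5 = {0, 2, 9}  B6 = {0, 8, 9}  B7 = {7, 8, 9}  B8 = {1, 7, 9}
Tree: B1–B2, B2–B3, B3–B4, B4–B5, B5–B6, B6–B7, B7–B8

No — vertex 4 appears in no bag.

A tree decomposition must satisfy three properties: every vertex lies in some bag; for every edge, both endpoints lie together in some bag; and for every vertex, the bags containing it form a connected subtree. Here vertex 4 appears in no bag, so the decomposition is invalid.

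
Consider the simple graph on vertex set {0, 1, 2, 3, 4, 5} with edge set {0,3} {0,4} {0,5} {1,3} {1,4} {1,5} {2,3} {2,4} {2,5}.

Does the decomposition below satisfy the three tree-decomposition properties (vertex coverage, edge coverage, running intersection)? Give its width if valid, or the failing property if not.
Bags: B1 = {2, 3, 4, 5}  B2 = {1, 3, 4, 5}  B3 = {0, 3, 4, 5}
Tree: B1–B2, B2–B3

Yes; width 3.

Every vertex of G appears in some bag (union = {0, 1, 2, 3, 4, 5}); every edge is covered by a bag; and for each vertex v the set of bags containing v is connected in the bag tree. The decomposition is therefore valid. The largest bag has 4 vertices, so the width is 3.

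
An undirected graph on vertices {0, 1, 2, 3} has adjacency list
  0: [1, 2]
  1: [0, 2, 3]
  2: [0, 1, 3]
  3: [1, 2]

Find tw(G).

2

A width-2 tree decomposition is:
Bags: B1 = {1, 2, 3}  B2 = {0, 1, 2}
Tree: B1–B2
The largest bag has 3 vertices, giving width 2; this decomposition certifies tw(G) ≤ 2. On the other hand G contains the 3-clique {0, 1, 2}. A clique must lie in a single bag of any decomposition, so no decomposition can have width below 2. Hence tw(G) = 2 exactly.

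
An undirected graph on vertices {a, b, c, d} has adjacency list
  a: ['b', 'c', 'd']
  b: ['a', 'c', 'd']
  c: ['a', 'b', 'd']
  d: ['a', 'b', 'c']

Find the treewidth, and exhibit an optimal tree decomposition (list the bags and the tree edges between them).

A single bag containing all 4 vertices is trivially a valid decomposition of width 3. For the lower bound, the 4 vertices {a, b, c, d} are pairwise adjacent, and any tree decomposition puts a clique entirely inside one bag — forcing width ≥ 3. Hence tw(G) = 3 exactly.

Treewidth 3.
Bags: B1 = {a, b, c, d}
Tree: (single bag)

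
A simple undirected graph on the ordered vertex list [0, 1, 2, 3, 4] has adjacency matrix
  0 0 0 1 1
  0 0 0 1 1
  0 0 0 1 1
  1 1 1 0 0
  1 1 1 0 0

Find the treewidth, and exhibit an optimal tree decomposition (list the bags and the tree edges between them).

Treewidth 2.
Bags: B1 = {0, 3, 4}  B2 = {2, 3, 4}  B3 = {1, 3, 4}
Tree: B1–B2, B2–B3

The largest bag has 3 vertices, giving width 2; this decomposition certifies tw(G) ≤ 2. Since 3–0–4–2–3 is a cycle in G, G is not acyclic. Forests are exactly the graphs of treewidth ≤ 1, so tw(G) ≥ 2. Therefore the treewidth is 2.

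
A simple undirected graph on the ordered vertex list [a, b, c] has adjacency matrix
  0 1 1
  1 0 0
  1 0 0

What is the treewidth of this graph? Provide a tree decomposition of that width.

The largest bag has 2 vertices, giving width 1; this decomposition certifies tw(G) ≤ 1. G has an edge, so its treewidth is at least 1. Hence tw(G) = 1 exactly.

Treewidth 1.
One optimal decomposition is:
Bags: B1 = {a, b}  B2 = {a, c}
Tree: B1–B2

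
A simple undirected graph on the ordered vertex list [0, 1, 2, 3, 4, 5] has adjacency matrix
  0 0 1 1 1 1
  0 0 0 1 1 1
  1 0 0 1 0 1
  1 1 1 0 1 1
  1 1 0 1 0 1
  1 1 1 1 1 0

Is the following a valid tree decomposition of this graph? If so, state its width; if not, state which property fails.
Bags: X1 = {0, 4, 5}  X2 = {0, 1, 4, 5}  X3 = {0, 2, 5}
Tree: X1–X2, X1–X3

No — vertex 3 appears in no bag.

A tree decomposition must satisfy three properties: every vertex lies in some bag; for every edge, both endpoints lie together in some bag; and for every vertex, the bags containing it form a connected subtree. Here vertex 3 appears in no bag, so the decomposition is invalid.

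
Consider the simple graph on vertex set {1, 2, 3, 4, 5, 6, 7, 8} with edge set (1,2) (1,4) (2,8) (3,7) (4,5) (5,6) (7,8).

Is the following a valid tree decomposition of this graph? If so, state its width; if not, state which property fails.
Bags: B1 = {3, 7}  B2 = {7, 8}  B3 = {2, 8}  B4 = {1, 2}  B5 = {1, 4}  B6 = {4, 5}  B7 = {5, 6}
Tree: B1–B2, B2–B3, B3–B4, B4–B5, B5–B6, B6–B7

Yes; width 1.

Every vertex of G appears in some bag (union = {1, 2, 3, 4, 5, 6, 7, 8}); every edge is covered by a bag; and for each vertex v the set of bags containing v is connected in the bag tree. The decomposition is therefore valid. The largest bag has 2 vertices, so the width is 1.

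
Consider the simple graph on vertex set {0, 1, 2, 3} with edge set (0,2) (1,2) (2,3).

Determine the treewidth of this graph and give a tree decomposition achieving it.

Treewidth 1.
One optimal decomposition is:
Bags: B1 = {2, 3}  B2 = {1, 2}  B3 = {0, 2}
Tree: B1–B2, B1–B3

The largest bag has 2 vertices, giving width 1; this decomposition certifies tw(G) ≤ 1. G has an edge, so its treewidth is at least 1. Combining the bounds, tw(G) = 1.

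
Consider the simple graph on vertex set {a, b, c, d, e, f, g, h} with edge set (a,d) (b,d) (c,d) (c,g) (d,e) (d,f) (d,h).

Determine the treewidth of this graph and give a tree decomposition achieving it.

Treewidth 1.
Bags: B1 = {c, d}  B2 = {c, g}  B3 = {d, f}  B4 = {d, e}  B5 = {a, d}  B6 = {d, h}  B7 = {b, d}
Tree: B1–B2, B1–B3, B1–B4, B3–B5, B4–B6, B5–B7

Each bag holds 2 vertices, so the decomposition has width 1, which upper-bounds the treewidth. Any graph with an edge has treewidth ≥ 1, and G has the edge d–c. Hence tw(G) = 1 exactly.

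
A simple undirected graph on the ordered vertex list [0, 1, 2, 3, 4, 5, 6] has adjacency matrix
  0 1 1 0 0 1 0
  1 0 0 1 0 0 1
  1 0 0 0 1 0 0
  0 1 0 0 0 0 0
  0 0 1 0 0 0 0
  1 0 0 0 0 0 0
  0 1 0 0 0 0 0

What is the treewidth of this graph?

A width-1 tree decomposition is:
Bags: B1 = {0, 1}  B2 = {0, 5}  B3 = {1, 6}  B4 = {1, 3}  B5 = {0, 2}  B6 = {2, 4}
Tree: B1–B2, B1–B3, B1–B4, B1–B5, B5–B6
The largest bag has 2 vertices, giving width 1; this decomposition certifies tw(G) ≤ 1. Any graph with an edge has treewidth ≥ 1, and G has the edge 1–0. Therefore the treewidth is 1.

1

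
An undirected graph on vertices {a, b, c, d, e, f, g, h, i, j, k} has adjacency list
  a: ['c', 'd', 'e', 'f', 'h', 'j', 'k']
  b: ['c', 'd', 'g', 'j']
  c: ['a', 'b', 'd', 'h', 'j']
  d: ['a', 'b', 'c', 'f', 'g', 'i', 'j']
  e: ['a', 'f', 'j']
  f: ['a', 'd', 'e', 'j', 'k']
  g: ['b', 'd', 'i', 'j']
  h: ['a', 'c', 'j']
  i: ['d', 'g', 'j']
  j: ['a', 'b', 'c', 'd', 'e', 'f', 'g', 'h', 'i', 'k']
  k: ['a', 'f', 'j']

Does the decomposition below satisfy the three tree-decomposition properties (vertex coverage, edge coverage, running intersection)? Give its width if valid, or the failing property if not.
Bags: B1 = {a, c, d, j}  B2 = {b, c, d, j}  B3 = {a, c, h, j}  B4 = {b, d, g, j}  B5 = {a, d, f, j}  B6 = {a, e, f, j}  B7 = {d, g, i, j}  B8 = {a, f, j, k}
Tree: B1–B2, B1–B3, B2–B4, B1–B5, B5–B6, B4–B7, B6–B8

Vertex coverage: the bags together contain {a, b, c, d, e, f, g, h, i, j, k}, the full vertex set. Edge coverage: each edge of G has both endpoints in at least one bag. Running intersection: for every vertex, the bags containing it form a connected subtree. All three properties hold, so this is a valid tree decomposition of width max|bag| − 1 = 3, and hence tw(G) ≤ 3.

Yes; width 3.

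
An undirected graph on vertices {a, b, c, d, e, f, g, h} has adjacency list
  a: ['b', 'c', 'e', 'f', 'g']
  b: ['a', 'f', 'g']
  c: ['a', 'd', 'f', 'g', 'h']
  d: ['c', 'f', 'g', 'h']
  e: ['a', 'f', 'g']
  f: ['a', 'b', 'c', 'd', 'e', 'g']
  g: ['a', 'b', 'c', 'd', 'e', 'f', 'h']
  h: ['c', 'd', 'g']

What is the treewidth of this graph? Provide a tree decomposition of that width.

Treewidth 3.
One optimal decomposition is:
Bags: B1 = {a, c, f, g}  B2 = {c, d, f, g}  B3 = {c, d, g, h}  B4 = {a, b, f, g}  B5 = {a, e, f, g}
Tree: B1–B2, B2–B3, B1–B4, B1–B5

Each bag holds 4 vertices, so the decomposition has width 3, which upper-bounds the treewidth. On the other hand G contains the 4-clique {c, d, g, h}. A clique must lie in a single bag of any decomposition, so no decomposition can have width below 3. Combining the bounds, tw(G) = 3.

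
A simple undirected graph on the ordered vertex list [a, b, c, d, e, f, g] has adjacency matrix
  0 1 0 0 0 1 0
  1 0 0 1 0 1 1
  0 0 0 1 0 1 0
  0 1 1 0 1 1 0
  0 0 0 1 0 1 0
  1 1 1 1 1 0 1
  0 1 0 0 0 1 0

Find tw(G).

A width-2 tree decomposition is:
Bags: B1 = {b, d, f}  B2 = {a, b, f}  B3 = {d, e, f}  B4 = {c, d, f}  B5 = {b, f, g}
Tree: B1–B2, B1–B3, B3–B4, B2–B5
The largest bag has 3 vertices, giving width 2; this decomposition certifies tw(G) ≤ 2. For the lower bound, the 3 vertices {d, e, f} are pairwise adjacent, and any tree decomposition puts a clique entirely inside one bag — forcing width ≥ 2. Therefore the treewidth is 2.

2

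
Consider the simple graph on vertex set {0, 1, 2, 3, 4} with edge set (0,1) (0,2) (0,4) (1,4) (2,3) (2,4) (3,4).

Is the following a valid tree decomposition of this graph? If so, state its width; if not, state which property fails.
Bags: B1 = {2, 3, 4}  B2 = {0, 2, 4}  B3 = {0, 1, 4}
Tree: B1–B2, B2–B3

Checking the three conditions: (i) the bags cover all of {0, 1, 2, 3, 4}; (ii) for each edge, some bag contains both endpoints; (iii) the bags containing any fixed vertex form a subtree. All hold, so the decomposition is valid with width 3 − 1 = 2.

Yes; width 2.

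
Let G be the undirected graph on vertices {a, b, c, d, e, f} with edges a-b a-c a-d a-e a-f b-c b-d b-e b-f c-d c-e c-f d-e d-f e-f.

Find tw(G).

A width-5 tree decomposition is:
Bags: B1 = {a, b, c, d, e, f}
Tree: (single bag)
With just one bag of size 6, the width is 6 − 1 = 5, so tw(G) ≤ 5. Conversely, {a, b, c, d, e, f} is a clique of size 6, and the vertices of any clique must share a bag in every tree decomposition; so some bag has ≥ 6 vertices and tw(G) ≥ 5. The upper and lower bounds meet at 5, so that is the treewidth.

5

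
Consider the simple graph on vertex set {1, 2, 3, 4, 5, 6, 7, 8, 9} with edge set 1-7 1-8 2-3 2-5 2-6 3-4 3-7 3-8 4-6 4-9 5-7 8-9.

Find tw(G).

A width-3 tree decomposition is:
Bags: B1 = {2, 5, 6, 7}  B2 = {2, 3, 6, 7}  B3 = {3, 4, 6, 7}  B4 = {1, 3, 4, 7}  B5 = {1, 3, 4, 8}  B6 = {1, 4, 8, 9}
Tree: B1–B2, B2–B3, B3–B4, B4–B5, B5–B6
The largest bag has 4 vertices, giving width 3; this decomposition certifies tw(G) ≤ 3. For the lower bound: the 4 vertex sets {2,5,6}, {7}, {3}, {1,4,8,9} are disjoint, each induces a connected subgraph, and every pair is joined by at least one edge of G. Contracting each set to a single vertex therefore yields K_{4} as a minor, and since treewidth is minor-monotone, tw(G) ≥ tw(K_{4}) = 3. Combining the bounds, tw(G) = 3.

3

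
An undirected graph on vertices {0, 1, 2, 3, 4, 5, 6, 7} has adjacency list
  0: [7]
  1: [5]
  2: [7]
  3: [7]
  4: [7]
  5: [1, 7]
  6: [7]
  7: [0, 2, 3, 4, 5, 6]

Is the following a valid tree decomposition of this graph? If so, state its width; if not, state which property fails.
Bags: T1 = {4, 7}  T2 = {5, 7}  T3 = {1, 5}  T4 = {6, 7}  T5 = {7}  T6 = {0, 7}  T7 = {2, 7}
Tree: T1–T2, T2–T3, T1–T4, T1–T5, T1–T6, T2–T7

No — vertex 3 appears in no bag.

A tree decomposition must satisfy three properties: every vertex lies in some bag; for every edge, both endpoints lie together in some bag; and for every vertex, the bags containing it form a connected subtree. Here vertex 3 appears in no bag, so the decomposition is invalid.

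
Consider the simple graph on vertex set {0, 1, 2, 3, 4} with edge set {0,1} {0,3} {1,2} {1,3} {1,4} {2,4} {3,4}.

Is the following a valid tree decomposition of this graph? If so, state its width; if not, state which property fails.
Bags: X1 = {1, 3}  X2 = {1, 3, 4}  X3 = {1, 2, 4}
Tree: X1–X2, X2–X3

A tree decomposition must satisfy three properties: every vertex lies in some bag; for every edge, both endpoints lie together in some bag; and for every vertex, the bags containing it form a connected subtree. Here vertex 0 appears in no bag, so the decomposition is invalid.

No — vertex 0 appears in no bag.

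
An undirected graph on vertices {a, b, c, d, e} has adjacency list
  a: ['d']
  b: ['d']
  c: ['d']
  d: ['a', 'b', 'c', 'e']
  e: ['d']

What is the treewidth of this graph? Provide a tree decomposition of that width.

Every bag has size at most 2, so the width is 2 − 1 = 1 and tw(G) ≤ 1. G has an edge, so its treewidth is at least 1. Therefore the treewidth is 1.

Treewidth 1.
One such decomposition:
Bags: B1 = {d, e}  B2 = {a, d}  B3 = {c, d}  B4 = {b, d}
Tree: B1–B2, B2–B3, B1–B4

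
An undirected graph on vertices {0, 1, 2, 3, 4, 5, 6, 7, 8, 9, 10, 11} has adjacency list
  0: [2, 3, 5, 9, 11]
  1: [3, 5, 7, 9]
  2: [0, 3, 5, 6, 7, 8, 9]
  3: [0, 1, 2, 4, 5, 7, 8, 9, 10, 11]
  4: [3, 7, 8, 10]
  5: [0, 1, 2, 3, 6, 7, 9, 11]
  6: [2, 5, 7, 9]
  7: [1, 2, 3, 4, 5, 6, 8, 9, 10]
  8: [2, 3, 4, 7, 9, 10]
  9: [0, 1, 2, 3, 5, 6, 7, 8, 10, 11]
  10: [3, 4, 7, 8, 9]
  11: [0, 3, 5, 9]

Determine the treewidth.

4

A width-4 tree decomposition is:
Bags: B1 = {2, 3, 5, 7, 9}  B2 = {2, 3, 7, 8, 9}  B3 = {3, 7, 8, 9, 10}  B4 = {3, 4, 7, 8, 10}  B5 = {1, 3, 5, 7, 9}  B6 = {2, 5, 6, 7, 9}  B7 = {0, 2, 3, 5, 9}  B8 = {0, 3, 5, 9, 11}
Tree: B1–B2, B2–B3, B3–B4, B1–B5, B1–B6, B1–B7, B7–B8
Each bag holds 5 vertices, so the decomposition has width 4, which upper-bounds the treewidth. For the lower bound, the 5 vertices {2, 3, 7, 8, 9} are pairwise adjacent, and any tree decomposition puts a clique entirely inside one bag — forcing width ≥ 4. Combining the bounds, tw(G) = 4.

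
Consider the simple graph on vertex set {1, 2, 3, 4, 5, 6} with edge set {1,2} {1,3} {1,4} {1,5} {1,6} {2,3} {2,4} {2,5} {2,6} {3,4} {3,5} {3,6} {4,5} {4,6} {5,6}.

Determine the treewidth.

5

A width-5 tree decomposition is:
Bags: B1 = {1, 2, 3, 4, 5, 6}
Tree: (single bag)
With just one bag of size 6, the width is 6 − 1 = 5, so tw(G) ≤ 5. On the other hand G contains the 6-clique {1, 2, 3, 4, 5, 6}. A clique must lie in a single bag of any decomposition, so no decomposition can have width below 5. The upper and lower bounds meet at 5, so that is the treewidth.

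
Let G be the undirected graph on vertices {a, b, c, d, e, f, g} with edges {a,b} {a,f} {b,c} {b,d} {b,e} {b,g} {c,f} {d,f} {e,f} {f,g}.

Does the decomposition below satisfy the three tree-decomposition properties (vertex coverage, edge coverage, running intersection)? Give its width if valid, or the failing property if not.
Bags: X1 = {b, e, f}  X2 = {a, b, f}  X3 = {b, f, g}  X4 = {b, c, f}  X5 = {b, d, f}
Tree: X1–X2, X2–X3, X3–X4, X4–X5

Checking the three conditions: (i) the bags cover all of {a, b, c, d, e, f, g}; (ii) for each edge, some bag contains both endpoints; (iii) the bags containing any fixed vertex form a subtree. All hold, so the decomposition is valid with width 3 − 1 = 2.

Yes; width 2.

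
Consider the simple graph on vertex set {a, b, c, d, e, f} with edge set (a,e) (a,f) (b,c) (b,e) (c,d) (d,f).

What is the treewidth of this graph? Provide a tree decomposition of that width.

Treewidth 2.
One optimal decomposition is:
Bags: B1 = {a, b, e}  B2 = {a, b, f}  B3 = {b, d, f}  B4 = {b, c, d}
Tree: B1–B2, B2–B3, B3–B4

The largest bag has 3 vertices, giving width 2; this decomposition certifies tw(G) ≤ 2. Since b–e–a–f–d–c–b is a cycle in G, G is not acyclic. Forests are exactly the graphs of treewidth ≤ 1, so tw(G) ≥ 2. The upper and lower bounds meet at 2, so that is the treewidth.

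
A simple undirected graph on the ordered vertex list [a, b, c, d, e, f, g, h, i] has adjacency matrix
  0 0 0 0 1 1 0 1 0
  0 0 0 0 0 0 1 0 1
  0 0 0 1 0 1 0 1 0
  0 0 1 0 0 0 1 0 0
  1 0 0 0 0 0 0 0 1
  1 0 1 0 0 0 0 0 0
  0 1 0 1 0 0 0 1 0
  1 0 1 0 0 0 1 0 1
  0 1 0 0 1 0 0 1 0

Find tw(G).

3

A width-3 tree decomposition is:
Bags: B1 = {a, c, d, f}  B2 = {a, c, d, h}  B3 = {a, d, g, h}  B4 = {a, e, g, h}  B5 = {e, g, h, i}  B6 = {b, e, g, i}
Tree: B1–B2, B2–B3, B3–B4, B4–B5, B5–B6
Each bag holds 4 vertices, so the decomposition has width 3, which upper-bounds the treewidth. For the lower bound: the 4 vertex sets {c,d,f}, {a}, {h}, {b,e,g,i} are disjoint, each induces a connected subgraph, and every pair is joined by at least one edge of G. Contracting each set to a single vertex therefore yields K_{4} as a minor, and since treewidth is minor-monotone, tw(G) ≥ tw(K_{4}) = 3. Hence tw(G) = 3 exactly.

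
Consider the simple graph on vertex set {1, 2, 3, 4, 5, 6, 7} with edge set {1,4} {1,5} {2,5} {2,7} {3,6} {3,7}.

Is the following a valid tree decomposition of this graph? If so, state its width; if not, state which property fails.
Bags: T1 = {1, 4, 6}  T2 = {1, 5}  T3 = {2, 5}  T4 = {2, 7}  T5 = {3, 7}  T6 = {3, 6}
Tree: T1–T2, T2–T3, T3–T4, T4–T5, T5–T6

A tree decomposition must satisfy three properties: every vertex lies in some bag; for every edge, both endpoints lie together in some bag; and for every vertex, the bags containing it form a connected subtree. Here bags containing vertex 6 are not connected in the tree, so the decomposition is invalid.

No — bags containing vertex 6 are not connected in the tree.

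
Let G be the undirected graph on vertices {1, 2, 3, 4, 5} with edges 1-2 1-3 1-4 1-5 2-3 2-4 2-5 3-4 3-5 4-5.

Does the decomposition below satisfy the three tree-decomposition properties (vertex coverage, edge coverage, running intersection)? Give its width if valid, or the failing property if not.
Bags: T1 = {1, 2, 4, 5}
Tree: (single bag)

No — vertex 3 appears in no bag.

A tree decomposition must satisfy three properties: every vertex lies in some bag; for every edge, both endpoints lie together in some bag; and for every vertex, the bags containing it form a connected subtree. Here vertex 3 appears in no bag, so the decomposition is invalid.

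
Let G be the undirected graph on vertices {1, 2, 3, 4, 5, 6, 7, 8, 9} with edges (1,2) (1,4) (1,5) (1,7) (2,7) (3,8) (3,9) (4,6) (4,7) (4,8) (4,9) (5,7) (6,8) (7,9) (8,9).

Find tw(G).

A width-2 tree decomposition is:
Bags: B1 = {1, 4, 7}  B2 = {1, 2, 7}  B3 = {4, 7, 9}  B4 = {4, 8, 9}  B5 = {4, 6, 8}  B6 = {1, 5, 7}  B7 = {3, 8, 9}
Tree: B1–B2, B1–B3, B3–B4, B4–B5, B1–B6, B4–B7
Each bag holds 3 vertices, so the decomposition has width 2, which upper-bounds the treewidth. Conversely, {1, 2, 7} is a clique of size 3, and the vertices of any clique must share a bag in every tree decomposition; so some bag has ≥ 3 vertices and tw(G) ≥ 2. Therefore the treewidth is 2.

2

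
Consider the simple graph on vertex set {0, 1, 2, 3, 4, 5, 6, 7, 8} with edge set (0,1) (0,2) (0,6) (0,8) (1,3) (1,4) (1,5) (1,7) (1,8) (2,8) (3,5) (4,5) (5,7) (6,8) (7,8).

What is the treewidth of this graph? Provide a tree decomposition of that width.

Treewidth 2.
Bags: B1 = {0, 1, 8}  B2 = {0, 6, 8}  B3 = {0, 2, 8}  B4 = {1, 7, 8}  B5 = {1, 5, 7}  B6 = {1, 4, 5}  B7 = {1, 3, 5}
Tree: B1–B2, B1–B3, B1–B4, B4–B5, B5–B6, B5–B7

The largest bag has 3 vertices, giving width 2; this decomposition certifies tw(G) ≤ 2. Conversely, {0, 1, 8} is a clique of size 3, and the vertices of any clique must share a bag in every tree decomposition; so some bag has ≥ 3 vertices and tw(G) ≥ 2. Hence tw(G) = 2 exactly.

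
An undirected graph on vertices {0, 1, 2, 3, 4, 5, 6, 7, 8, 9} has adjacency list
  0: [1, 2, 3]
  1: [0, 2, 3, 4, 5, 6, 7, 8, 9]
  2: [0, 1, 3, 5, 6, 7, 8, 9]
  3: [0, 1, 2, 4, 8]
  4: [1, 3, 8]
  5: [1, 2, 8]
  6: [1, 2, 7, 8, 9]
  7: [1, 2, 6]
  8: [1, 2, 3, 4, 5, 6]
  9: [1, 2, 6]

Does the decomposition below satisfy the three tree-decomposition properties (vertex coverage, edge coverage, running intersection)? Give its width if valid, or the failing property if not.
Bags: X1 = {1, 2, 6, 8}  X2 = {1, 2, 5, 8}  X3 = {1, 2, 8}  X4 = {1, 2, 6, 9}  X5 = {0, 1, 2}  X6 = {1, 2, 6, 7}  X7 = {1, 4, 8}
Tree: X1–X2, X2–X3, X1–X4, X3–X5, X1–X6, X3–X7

A tree decomposition must satisfy three properties: every vertex lies in some bag; for every edge, both endpoints lie together in some bag; and for every vertex, the bags containing it form a connected subtree. Here vertex 3 appears in no bag, so the decomposition is invalid.

No — vertex 3 appears in no bag.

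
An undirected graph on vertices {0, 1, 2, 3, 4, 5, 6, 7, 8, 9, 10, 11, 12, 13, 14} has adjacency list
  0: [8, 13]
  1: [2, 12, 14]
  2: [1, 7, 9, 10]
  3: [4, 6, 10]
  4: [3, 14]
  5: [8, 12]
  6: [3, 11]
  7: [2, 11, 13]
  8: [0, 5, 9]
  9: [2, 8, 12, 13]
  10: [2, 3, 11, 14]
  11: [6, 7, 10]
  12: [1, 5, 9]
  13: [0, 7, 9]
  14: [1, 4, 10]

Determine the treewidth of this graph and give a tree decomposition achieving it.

The largest bag has 4 vertices, giving width 3; this decomposition certifies tw(G) ≤ 3. For the lower bound: the 4 vertex sets {0,5,8}, {13}, {9}, {1,2,7,12} are disjoint, each induces a connected subgraph, and every pair is joined by at least one edge of G. Contracting each set to a single vertex therefore yields K_{4} as a minor, and since treewidth is minor-monotone, tw(G) ≥ tw(K_{4}) = 3. Combining the bounds, tw(G) = 3.

Treewidth 3.
One optimal decomposition is:
Bags: B1 = {0, 5, 8, 13}  B2 = {5, 8, 9, 13}  B3 = {5, 9, 12, 13}  B4 = {7, 9, 12, 13}  B5 = {2, 7, 9, 12}  B6 = {1, 2, 7, 12}  B7 = {1, 2, 7, 11}  B8 = {1, 2, 10, 11}  B9 = {1, 10, 11, 14}  B10 = {6, 10, 11, 14}  B11 = {3, 6, 10, 14}  B12 = {3, 4, 6, 14}
Tree: B1–B2, B2–B3, B3–B4, B4–B5, B5–B6, B6–B7, B7–B8, B8–B9, B9–B10, B10–B11, B11–B12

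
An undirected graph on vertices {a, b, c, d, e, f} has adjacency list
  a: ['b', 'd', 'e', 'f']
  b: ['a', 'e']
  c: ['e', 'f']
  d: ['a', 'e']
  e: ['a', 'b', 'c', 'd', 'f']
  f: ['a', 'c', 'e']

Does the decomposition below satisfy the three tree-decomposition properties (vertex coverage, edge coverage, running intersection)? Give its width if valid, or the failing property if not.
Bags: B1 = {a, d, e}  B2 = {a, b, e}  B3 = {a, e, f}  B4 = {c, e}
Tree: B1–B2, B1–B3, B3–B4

A tree decomposition must satisfy three properties: every vertex lies in some bag; for every edge, both endpoints lie together in some bag; and for every vertex, the bags containing it form a connected subtree. Here edge (f,c) lies in no bag, so the decomposition is invalid.

No — edge (f,c) lies in no bag.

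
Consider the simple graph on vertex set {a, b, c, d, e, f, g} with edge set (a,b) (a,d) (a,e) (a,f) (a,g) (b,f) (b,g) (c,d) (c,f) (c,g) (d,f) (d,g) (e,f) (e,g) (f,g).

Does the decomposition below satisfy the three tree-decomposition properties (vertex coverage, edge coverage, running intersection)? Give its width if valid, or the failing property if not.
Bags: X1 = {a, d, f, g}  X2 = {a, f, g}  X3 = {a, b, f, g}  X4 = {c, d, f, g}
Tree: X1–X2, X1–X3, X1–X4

A tree decomposition must satisfy three properties: every vertex lies in some bag; for every edge, both endpoints lie together in some bag; and for every vertex, the bags containing it form a connected subtree. Here vertex e appears in no bag, so the decomposition is invalid.

No — vertex e appears in no bag.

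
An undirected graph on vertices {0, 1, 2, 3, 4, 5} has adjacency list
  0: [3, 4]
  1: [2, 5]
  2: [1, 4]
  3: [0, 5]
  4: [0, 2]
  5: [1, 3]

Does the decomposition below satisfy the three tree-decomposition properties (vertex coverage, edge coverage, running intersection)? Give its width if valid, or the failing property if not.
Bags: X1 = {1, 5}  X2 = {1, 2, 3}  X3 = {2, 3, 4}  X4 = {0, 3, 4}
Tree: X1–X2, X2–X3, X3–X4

A tree decomposition must satisfy three properties: every vertex lies in some bag; for every edge, both endpoints lie together in some bag; and for every vertex, the bags containing it form a connected subtree. Here edge (3,5) lies in no bag, so the decomposition is invalid.

No — edge (3,5) lies in no bag.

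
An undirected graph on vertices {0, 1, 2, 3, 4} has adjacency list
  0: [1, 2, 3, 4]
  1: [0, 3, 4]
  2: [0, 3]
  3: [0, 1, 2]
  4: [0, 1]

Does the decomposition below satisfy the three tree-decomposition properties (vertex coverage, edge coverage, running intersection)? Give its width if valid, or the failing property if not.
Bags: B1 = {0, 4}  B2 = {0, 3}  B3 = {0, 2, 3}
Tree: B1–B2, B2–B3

A tree decomposition must satisfy three properties: every vertex lies in some bag; for every edge, both endpoints lie together in some bag; and for every vertex, the bags containing it form a connected subtree. Here vertex 1 appears in no bag, so the decomposition is invalid.

No — vertex 1 appears in no bag.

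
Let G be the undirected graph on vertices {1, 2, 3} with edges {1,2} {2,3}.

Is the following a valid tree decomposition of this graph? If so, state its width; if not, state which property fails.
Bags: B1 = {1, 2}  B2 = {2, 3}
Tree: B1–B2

Yes; width 1.

Checking the three conditions: (i) the bags cover all of {1, 2, 3}; (ii) for each edge, some bag contains both endpoints; (iii) the bags containing any fixed vertex form a subtree. All hold, so the decomposition is valid with width 2 − 1 = 1.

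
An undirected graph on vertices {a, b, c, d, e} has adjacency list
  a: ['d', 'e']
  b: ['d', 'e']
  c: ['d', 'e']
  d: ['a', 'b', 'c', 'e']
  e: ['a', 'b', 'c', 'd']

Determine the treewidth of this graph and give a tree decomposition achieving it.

Every bag has size at most 3, so the width is 3 − 1 = 2 and tw(G) ≤ 2. On the other hand G contains the 3-clique {c, d, e}. A clique must lie in a single bag of any decomposition, so no decomposition can have width below 2. Combining the bounds, tw(G) = 2.

Treewidth 2.
Bags: B1 = {b, d, e}  B2 = {a, d, e}  B3 = {c, d, e}
Tree: B1–B2, B1–B3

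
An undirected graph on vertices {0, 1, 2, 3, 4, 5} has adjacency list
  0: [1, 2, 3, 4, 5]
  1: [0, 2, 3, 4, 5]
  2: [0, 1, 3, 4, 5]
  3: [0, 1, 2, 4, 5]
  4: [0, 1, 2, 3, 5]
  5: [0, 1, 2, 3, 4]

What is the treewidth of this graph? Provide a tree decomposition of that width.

A single bag containing all 6 vertices is trivially a valid decomposition of width 5. For the lower bound, the 6 vertices {0, 1, 2, 3, 4, 5} are pairwise adjacent, and any tree decomposition puts a clique entirely inside one bag — forcing width ≥ 5. Hence tw(G) = 5 exactly.

Treewidth 5.
One such decomposition:
Bags: B1 = {0, 1, 2, 3, 4, 5}
Tree: (single bag)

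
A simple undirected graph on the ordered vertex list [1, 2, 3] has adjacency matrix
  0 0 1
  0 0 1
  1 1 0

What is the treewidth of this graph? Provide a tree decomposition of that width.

Each bag holds 2 vertices, so the decomposition has width 1, which upper-bounds the treewidth. Since G has at least one edge (e.g. 3–2), it is not an edgeless graph, so tw(G) ≥ 1. Hence tw(G) = 1 exactly.

Treewidth 1.
Bags: B1 = {2, 3}  B2 = {1, 3}
Tree: B1–B2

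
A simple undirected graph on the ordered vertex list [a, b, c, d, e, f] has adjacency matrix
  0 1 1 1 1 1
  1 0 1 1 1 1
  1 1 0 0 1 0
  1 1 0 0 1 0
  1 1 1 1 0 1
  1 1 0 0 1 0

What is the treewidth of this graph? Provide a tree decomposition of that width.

Treewidth 3.
One optimal decomposition is:
Bags: B1 = {a, b, c, e}  B2 = {a, b, e, f}  B3 = {a, b, d, e}
Tree: B1–B2, B2–B3

Each bag holds 4 vertices, so the decomposition has width 3, which upper-bounds the treewidth. For the lower bound, the 4 vertices {a, b, d, e} are pairwise adjacent, and any tree decomposition puts a clique entirely inside one bag — forcing width ≥ 3. Combining the bounds, tw(G) = 3.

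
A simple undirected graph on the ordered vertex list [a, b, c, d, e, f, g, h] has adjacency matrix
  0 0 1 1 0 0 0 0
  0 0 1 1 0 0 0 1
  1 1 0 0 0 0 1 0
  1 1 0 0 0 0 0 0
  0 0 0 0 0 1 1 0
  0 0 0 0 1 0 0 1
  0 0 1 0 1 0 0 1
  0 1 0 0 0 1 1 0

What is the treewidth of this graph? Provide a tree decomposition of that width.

Every bag has size at most 3, so the width is 3 − 1 = 2 and tw(G) ≤ 2. Since d–a–c–b–d is a cycle in G, G is not acyclic. Forests are exactly the graphs of treewidth ≤ 1, so tw(G) ≥ 2. The upper and lower bounds meet at 2, so that is the treewidth.

Treewidth 2.
One such decomposition:
Bags: B1 = {a, b, d}  B2 = {a, b, c}  B3 = {b, c, h}  B4 = {c, g, h}  B5 = {f, g, h}  B6 = {e, f, g}
Tree: B1–B2, B2–B3, B3–B4, B4–B5, B5–B6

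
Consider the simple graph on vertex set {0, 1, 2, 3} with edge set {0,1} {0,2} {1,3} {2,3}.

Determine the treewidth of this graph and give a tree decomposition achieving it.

Each bag holds 3 vertices, so the decomposition has width 2, which upper-bounds the treewidth. For the lower bound, G contains the cycle 1–3–2–0–1, so G is not a forest; only forests have treewidth ≤ 1, hence tw(G) ≥ 2. Combining the bounds, tw(G) = 2.

Treewidth 2.
Bags: B1 = {1, 2, 3}  B2 = {0, 1, 2}
Tree: B1–B2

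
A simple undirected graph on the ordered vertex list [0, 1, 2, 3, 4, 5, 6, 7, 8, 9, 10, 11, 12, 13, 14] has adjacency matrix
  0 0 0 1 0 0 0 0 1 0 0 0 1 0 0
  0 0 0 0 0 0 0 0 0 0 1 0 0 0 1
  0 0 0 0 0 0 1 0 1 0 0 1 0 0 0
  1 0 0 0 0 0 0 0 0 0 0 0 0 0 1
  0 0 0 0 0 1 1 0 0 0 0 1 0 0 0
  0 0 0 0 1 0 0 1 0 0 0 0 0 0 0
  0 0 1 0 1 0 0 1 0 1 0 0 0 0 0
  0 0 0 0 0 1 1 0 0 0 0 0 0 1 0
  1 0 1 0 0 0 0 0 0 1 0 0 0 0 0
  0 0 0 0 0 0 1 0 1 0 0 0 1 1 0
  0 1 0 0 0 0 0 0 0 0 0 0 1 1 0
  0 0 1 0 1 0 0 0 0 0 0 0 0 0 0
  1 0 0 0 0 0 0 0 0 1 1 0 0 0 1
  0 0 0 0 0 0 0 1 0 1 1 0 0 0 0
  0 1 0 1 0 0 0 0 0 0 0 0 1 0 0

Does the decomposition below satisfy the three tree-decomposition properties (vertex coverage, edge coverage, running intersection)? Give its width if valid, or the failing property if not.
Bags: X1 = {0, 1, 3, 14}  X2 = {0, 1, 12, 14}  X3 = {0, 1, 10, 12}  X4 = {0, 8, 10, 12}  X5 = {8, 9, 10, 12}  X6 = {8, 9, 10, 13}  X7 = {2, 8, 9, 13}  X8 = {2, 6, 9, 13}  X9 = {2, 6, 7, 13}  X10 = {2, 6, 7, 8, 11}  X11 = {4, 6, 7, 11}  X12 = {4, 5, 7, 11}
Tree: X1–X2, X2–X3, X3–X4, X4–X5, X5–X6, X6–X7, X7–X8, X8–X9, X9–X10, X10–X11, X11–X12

A tree decomposition must satisfy three properties: every vertex lies in some bag; for every edge, both endpoints lie together in some bag; and for every vertex, the bags containing it form a connected subtree. Here bags containing vertex 8 are not connected in the tree, so the decomposition is invalid.

No — bags containing vertex 8 are not connected in the tree.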